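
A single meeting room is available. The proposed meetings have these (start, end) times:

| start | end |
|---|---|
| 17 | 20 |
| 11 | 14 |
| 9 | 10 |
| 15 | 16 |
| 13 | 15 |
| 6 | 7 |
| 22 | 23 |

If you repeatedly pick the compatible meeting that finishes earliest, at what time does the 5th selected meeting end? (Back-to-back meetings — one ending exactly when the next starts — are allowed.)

By end time: (6,7), (9,10), (11,14), (13,15), (15,16), (17,20), (22,23).
Pick (6,7); next start ≥ 7 → (9,10); next start ≥ 10 → (11,14); next start ≥ 14 → (15,16); next start ≥ 16 → (17,20); next start ≥ 20 → (22,23).
Selected: (6,7) (9,10) (11,14) (15,16) (17,20) (22,23)

20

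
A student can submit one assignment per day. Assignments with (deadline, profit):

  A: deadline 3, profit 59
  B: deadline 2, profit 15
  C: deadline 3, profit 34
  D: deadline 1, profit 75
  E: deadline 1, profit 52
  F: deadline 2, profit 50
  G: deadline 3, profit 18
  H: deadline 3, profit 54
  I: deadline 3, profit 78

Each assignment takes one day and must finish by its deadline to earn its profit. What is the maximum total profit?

212

Profit order: I=78 D=75 A=59 H=54 E=52 F=50 C=34 G=18 B=15
Assign: I→slot 3, D→slot 1, A→slot 2, H skipped, E skipped, F skipped, C skipped, G skipped, B skipped.
Slots: [1:D] [2:A] [3:I]
Profit = 75 + 59 + 78 = 212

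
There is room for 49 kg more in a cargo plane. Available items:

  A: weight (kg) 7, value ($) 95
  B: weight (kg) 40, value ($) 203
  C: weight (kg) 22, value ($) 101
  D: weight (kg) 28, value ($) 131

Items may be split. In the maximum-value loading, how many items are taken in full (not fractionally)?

2

Greedy by value/weight ratio, highest first.
Ratios (sorted): A 13.57, B 5.08, D 4.68, C 4.59
take A (7 @ 95); take B (40 @ 203); take 2/28 of D → 9.36. Capacity used 49/49.
2 item(s) taken whole; one partial (take 2/28 of D).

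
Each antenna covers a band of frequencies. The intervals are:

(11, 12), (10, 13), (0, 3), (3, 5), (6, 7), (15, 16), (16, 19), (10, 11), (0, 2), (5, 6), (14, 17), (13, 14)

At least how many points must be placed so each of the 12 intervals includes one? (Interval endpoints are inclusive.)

6

Sort by right endpoint; whenever an interval is uncovered, place a point at its right end.
By right end: [0,2]  [0,3]  [3,5]  [5,6]  [6,7]  [10,11]  [11,12]  [10,13]  [13,14]  [15,16]  [14,17]  [16,19]
[0,2] uncovered → point at 2; [3,5] uncovered → point at 5; [6,7] uncovered → point at 7; [10,11] uncovered → point at 11; [13,14] uncovered → point at 14; [15,16] uncovered → point at 16.
Points: 2, 5, 7, 11, 14, 16 (6 total).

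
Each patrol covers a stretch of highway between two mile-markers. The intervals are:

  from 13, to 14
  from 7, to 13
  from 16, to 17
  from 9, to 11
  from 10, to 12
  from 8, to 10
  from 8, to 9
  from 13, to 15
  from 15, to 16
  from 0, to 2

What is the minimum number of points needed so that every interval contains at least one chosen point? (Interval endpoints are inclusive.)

5

Sorted: [0,2] [8,9] [8,10] [9,11] [10,12] [7,13] [13,14] [13,15] [15,16] [16,17]
{[0,2]} hit by 2; {[8,9],[8,10],[9,11]} hit by 9; {[10,12],[7,13]} hit by 12; {[13,14],[13,15]} hit by 14; {[15,16],[16,17]} hit by 16.
Points: 2, 9, 12, 14, 16 (5 total).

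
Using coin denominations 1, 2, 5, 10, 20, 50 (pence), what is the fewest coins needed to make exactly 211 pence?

6

Use the largest denomination that fits, subtract, and repeat.
211 − 4×50→11 − 1×10→1 − 1×1→0
Total coins = 4 + 1 + 1 = 6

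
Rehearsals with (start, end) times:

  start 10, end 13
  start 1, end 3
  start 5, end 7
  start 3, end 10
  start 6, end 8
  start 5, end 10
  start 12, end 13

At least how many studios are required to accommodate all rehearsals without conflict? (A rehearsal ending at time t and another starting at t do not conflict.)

4

Count concurrent intervals with a sweep; the peak is the room count.
Events (time:±→running): 1:+→1 3:-→0 3:+→1 5:+→2 5:+→3 6:+→4 … peak 4.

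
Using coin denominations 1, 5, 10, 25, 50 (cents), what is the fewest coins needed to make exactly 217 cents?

8

Greedy: take as many of the largest coin as possible, then repeat with the remainder.
217 = 4×50 + 1×10 + 1×5 + 2×1
Total coins = 4 + 1 + 1 + 2 = 8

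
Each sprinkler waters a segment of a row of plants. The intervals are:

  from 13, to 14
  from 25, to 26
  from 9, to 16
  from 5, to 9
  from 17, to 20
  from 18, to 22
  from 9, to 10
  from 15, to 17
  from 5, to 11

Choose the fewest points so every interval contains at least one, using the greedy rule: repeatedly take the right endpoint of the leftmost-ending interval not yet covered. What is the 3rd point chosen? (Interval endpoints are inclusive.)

17

Sort by right endpoint; whenever an interval is uncovered, place a point at its right end.
By right end: [5,9]  [9,10]  [5,11]  [13,14]  [9,16]  [15,17]  [17,20]  [18,22]  [25,26]
[5,9] uncovered → point at 9; [13,14] uncovered → point at 14; [15,17] uncovered → point at 17; [18,22] uncovered → point at 22; [25,26] uncovered → point at 26.
Points: 9, 14, 17, 22, 26 (5 total).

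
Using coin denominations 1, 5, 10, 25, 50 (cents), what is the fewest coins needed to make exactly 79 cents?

Use the largest denomination that fits, subtract, and repeat.
79 − 1×50→29 − 1×25→4 − 4×1→0
Total coins = 1 + 1 + 4 = 6

6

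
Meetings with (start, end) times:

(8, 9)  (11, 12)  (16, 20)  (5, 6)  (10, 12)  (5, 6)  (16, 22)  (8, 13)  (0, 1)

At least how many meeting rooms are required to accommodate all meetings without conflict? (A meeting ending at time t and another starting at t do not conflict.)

Events (time:±→running): 0:+→1 1:-→0 5:+→1 5:+→2 6:-→1 6:-→0 8:+→1 8:+→2 9:-→1 10:+→2 11:+→3 … peak 3.

3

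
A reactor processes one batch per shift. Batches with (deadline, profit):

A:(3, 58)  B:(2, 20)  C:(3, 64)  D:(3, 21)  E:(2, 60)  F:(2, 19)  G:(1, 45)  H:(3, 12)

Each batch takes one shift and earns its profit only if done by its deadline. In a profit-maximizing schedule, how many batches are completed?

By profit: C(d3,64), E(d2,60), A(d3,58), G(d1,45), D(d3,21), B(d2,20), F(d2,19), H(d3,12)
C→slot 3; E→slot 2; A→slot 1; G skipped; D skipped; B skipped; F skipped; H skipped.
3 of 8 scheduled.

3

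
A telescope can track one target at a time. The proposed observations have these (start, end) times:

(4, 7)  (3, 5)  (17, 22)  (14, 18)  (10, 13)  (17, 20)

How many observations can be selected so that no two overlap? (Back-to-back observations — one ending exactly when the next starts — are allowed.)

Order by finish time; keep every interval that doesn't clash with the previous kept one.
Sorted by end: (3,5)  (4,7)  (10,13)  (14,18)  (17,20)  (17,22)
take (3,5); skip (4,7); take (10,13); take (14,18); skip (17,22).
Selected 3 observations.

3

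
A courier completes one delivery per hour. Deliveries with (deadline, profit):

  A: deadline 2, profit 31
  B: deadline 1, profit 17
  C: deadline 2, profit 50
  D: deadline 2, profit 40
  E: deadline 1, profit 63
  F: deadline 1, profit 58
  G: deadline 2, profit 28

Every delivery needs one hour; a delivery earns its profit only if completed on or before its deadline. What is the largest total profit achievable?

By profit: E(d1,63), F(d1,58), C(d2,50), D(d2,40), A(d2,31), G(d2,28), B(d1,17)
E→slot 1; F skipped; C→slot 2; D skipped; A skipped; G skipped; B skipped.
Profit = 63 + 50 = 113

113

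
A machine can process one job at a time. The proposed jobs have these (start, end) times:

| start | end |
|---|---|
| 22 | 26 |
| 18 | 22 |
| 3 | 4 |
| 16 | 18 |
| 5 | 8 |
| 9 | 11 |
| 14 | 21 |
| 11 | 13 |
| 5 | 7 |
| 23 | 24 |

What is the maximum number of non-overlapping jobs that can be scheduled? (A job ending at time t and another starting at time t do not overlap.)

Sort by end time and greedily take each interval whose start is ≥ the last chosen end.
Sorted by end: (3,4)  (5,7)  (5,8)  (9,11)  (11,13)  (16,18)  (14,21)  (18,22)  (23,24)  (22,26)
take (3,4); take (5,7); skip (5,8); take (9,11); take (11,13); take (16,18); skip (14,21); take (18,22); take (23,24).
Selected 7 jobs.

7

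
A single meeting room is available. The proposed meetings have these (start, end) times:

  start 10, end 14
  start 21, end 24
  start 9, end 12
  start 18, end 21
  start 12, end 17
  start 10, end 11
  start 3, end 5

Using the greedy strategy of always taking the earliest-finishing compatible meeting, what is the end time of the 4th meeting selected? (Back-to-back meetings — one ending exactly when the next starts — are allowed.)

21

Order by finish time; keep every interval that doesn't clash with the previous kept one.
By end time: (3,5), (10,11), (9,12), (10,14), (12,17), (18,21), (21,24).
Pick (3,5); next start ≥ 5 → (10,11); next start ≥ 11 → (12,17); next start ≥ 17 → (18,21); next start ≥ 21 → (21,24).
Selected: (3,5) (10,11) (12,17) (18,21) (21,24)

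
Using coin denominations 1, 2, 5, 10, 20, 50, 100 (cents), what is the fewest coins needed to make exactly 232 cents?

Use the largest denomination that fits, subtract, and repeat.
232 − 2×100→32 − 1×20→12 − 1×10→2 − 1×2→0
Total coins = 2 + 1 + 1 + 1 = 5

5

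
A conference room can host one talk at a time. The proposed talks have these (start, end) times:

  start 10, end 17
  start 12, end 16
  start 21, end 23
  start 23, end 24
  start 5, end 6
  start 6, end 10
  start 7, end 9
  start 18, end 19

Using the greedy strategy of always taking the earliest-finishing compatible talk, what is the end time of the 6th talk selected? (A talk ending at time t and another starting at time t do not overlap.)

By end time: (5,6), (7,9), (6,10), (12,16), (10,17), (18,19), (21,23), (23,24).
Pick (5,6); next start ≥ 6 → (7,9); next start ≥ 9 → (12,16); next start ≥ 16 → (18,19); next start ≥ 19 → (21,23); next start ≥ 23 → (23,24).
Selected: (5,6) (7,9) (12,16) (18,19) (21,23) (23,24)

24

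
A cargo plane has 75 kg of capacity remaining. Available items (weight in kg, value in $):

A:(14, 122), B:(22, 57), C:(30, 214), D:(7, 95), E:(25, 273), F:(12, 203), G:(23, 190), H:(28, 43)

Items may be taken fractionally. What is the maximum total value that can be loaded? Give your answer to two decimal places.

833.43

Sort by value per unit weight and fill in that order.
Order: F (203/12=16.92) > D (95/7=13.57) > E (273/25=10.92) > A (122/14=8.71) > G (190/23=8.26) > C (214/30=7.13) > B (57/22=2.59) > H (43/28=1.54)
Fill: take F (12 @ 203) → take D (7 @ 95) → take E (25 @ 273) → take A (14 @ 122) → take 17/23 of G → 140.43; 75/75 used.
Total value = 833.43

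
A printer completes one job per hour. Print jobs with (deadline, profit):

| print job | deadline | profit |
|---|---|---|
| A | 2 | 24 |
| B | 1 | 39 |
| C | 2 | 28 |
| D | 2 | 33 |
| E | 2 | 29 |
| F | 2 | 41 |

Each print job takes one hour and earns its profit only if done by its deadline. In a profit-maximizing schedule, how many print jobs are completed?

2

Take jobs in profit order; each goes to the latest open slot no later than its deadline.
Profit order: F=41 B=39 D=33 E=29 C=28 A=24
Assign: F→slot 2, B→slot 1, D skipped, E skipped, C skipped, A skipped.
Slots: [1:B] [2:F]
2 of 6 scheduled.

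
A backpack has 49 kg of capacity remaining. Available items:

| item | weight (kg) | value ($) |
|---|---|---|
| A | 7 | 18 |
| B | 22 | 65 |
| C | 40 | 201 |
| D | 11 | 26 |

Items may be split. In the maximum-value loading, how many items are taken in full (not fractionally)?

Order: C (201/40=5.03) > B (65/22=2.95) > A (18/7=2.57) > D (26/11=2.36)
Fill: take C (40 @ 201) → take 9/22 of B → 26.59; 49/49 used.
1 item(s) taken whole; one partial (take 9/22 of B).

1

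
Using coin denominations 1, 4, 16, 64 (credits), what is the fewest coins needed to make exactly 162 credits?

Use the largest denomination that fits, subtract, and repeat.
162 = 2×64 + 2×16 + 2×1
Total coins = 2 + 2 + 2 = 6

6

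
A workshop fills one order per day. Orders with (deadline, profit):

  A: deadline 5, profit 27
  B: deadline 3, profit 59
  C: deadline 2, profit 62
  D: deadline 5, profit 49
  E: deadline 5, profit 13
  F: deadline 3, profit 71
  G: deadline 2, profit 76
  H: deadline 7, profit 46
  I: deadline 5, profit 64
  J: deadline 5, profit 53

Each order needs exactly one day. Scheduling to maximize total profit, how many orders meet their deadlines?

Sort by profit descending; place each in the latest free slot ≤ its deadline.
By profit: G(d2,76), F(d3,71), I(d5,64), C(d2,62), B(d3,59), J(d5,53), D(d5,49), H(d7,46), A(d5,27), E(d5,13)
G→slot 2; F→slot 3; I→slot 5; C→slot 1; B skipped; J→slot 4; D skipped; H→slot 7; A skipped; E skipped.
6 of 10 scheduled.

6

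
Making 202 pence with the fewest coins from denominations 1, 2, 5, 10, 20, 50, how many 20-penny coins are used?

Use the largest denomination that fits, subtract, and repeat.
202 = 4×50 + 1×2
Count of 20: 0

0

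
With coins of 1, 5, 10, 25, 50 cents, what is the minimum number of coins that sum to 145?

Greedy: take as many of the largest coin as possible, then repeat with the remainder.
145 − 2×50→45 − 1×25→20 − 2×10→0
Total coins = 2 + 1 + 2 = 5

5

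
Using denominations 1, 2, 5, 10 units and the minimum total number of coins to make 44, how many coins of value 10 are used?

Greedy: take as many of the largest coin as possible, then repeat with the remainder.
44 = 4×10 + 2×2
Count of 10: 4

4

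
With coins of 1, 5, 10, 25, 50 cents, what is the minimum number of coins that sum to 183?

183 − 3×50→33 − 1×25→8 − 1×5→3 − 3×1→0
Total coins = 3 + 1 + 1 + 3 = 8

8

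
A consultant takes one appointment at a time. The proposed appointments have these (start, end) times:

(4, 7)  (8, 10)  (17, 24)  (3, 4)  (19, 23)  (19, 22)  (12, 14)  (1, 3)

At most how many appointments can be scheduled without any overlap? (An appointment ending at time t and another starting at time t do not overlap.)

6

Greedy by earliest finish: after sorting by end time, pick each interval compatible with the last pick.
Sorted by end: (1,3)  (3,4)  (4,7)  (8,10)  (12,14)  (19,22)  (19,23)  (17,24)
take (1,3); take (3,4); take (4,7); take (8,10); take (12,14); take (19,22); skip (19,23); skip (17,24).
Selected 6 appointments.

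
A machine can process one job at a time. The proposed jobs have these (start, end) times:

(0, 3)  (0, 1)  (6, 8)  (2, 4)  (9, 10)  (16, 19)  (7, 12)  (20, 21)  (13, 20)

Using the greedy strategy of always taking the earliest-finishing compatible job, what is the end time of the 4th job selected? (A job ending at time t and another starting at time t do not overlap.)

10

By end time: (0,1), (0,3), (2,4), (6,8), (9,10), (7,12), (16,19), (13,20), (20,21).
Pick (0,1); next start ≥ 1 → (2,4); next start ≥ 4 → (6,8); next start ≥ 8 → (9,10); next start ≥ 10 → (16,19); next start ≥ 19 → (20,21).
Selected: (0,1) (2,4) (6,8) (9,10) (16,19) (20,21)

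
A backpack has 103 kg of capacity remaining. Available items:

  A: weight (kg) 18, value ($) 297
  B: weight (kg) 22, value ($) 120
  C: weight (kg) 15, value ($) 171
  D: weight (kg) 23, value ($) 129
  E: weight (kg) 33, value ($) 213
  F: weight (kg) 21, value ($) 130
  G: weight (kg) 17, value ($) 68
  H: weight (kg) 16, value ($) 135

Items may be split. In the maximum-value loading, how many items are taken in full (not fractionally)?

5

Sort by value per unit weight and fill in that order.
Ratios (sorted): A 16.50, C 11.40, H 8.44, E 6.45, F 6.19, D 5.61, B 5.45, G 4.00
take A (18 @ 297); take C (15 @ 171); take H (16 @ 135); take E (33 @ 213); take F (21 @ 130). Capacity used 103/103.
5 item(s) taken whole.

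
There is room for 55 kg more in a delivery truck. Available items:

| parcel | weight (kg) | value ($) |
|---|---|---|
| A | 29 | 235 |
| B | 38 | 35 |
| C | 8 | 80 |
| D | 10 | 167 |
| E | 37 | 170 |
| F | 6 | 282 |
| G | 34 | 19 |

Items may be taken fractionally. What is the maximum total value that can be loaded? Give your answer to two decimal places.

773.19

Sort by value per unit weight and fill in that order.
Order: F (282/6=47.00) > D (167/10=16.70) > C (80/8=10.00) > A (235/29=8.10) > E (170/37=4.59) > B (35/38=0.92) > G (19/34=0.56)
Fill: take F (6 @ 282) → take D (10 @ 167) → take C (8 @ 80) → take A (29 @ 235) → take 2/37 of E → 9.19; 55/55 used.
Total value = 773.19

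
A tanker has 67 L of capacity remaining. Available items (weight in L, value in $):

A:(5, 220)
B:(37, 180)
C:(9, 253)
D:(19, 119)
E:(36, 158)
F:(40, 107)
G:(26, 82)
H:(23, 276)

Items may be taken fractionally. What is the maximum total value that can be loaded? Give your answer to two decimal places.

921.51

Sort by value per unit weight and fill in that order.
Ratios (sorted): A 44.00, C 28.11, H 12.00, D 6.26, B 4.86, E 4.39, G 3.15, F 2.67
take A (5 @ 220); take C (9 @ 253); take H (23 @ 276); take D (19 @ 119); take 11/37 of B → 53.51. Capacity used 67/67.
Total value = 921.51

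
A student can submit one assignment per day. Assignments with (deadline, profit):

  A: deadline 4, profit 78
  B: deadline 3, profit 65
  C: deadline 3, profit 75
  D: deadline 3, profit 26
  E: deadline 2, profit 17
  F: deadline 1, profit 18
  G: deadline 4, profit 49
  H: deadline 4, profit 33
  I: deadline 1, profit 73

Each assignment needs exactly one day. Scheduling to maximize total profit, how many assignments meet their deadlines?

Take jobs in profit order; each goes to the latest open slot no later than its deadline.
Profit order: A=78 C=75 I=73 B=65 G=49 H=33 D=26 F=18 E=17
Assign: A→slot 4, C→slot 3, I→slot 1, B→slot 2, G skipped, H skipped, D skipped, F skipped, E skipped.
Slots: [1:I] [2:B] [3:C] [4:A]
4 of 9 scheduled.

4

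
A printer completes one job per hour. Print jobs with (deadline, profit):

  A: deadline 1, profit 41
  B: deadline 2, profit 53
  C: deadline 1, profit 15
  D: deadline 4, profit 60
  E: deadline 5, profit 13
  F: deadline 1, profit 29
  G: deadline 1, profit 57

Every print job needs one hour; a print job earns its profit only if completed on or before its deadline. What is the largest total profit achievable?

Profit order: D=60 G=57 B=53 A=41 F=29 C=15 E=13
Assign: D→slot 4, G→slot 1, B→slot 2, A skipped, F skipped, C skipped, E→slot 5.
Slots: [1:G] [2:B] [4:D] [5:E]
Profit = 57 + 53 + 60 + 13 = 183

183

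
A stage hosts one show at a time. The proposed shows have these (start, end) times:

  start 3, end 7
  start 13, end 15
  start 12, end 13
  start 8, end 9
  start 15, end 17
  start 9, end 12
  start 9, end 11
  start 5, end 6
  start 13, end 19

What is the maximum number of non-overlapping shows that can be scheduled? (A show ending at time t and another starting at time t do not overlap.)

6

Greedy by earliest finish: after sorting by end time, pick each interval compatible with the last pick.
Sorted by end: (5,6)  (3,7)  (8,9)  (9,11)  (9,12)  (12,13)  (13,15)  (15,17)  (13,19)
take (5,6); skip (3,7); take (8,9); take (9,11); take (12,13); take (13,15); take (15,17).
Selected 6 shows.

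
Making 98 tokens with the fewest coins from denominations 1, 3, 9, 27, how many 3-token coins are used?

2

98 = 3×27 + 1×9 + 2×3 + 2×1
Count of 3: 2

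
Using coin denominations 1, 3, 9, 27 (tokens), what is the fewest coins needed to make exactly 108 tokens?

4

108 = 4×27
Total coins = 4 = 4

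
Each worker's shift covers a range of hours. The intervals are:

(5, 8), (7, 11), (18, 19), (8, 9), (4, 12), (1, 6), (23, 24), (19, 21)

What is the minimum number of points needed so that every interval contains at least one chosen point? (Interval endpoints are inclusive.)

Sort by right endpoint; whenever an interval is uncovered, place a point at its right end.
Sorted: [1,6] [5,8] [8,9] [7,11] [4,12] [18,19] [19,21] [23,24]
{[1,6],[5,8]} hit by 6; {[8,9],[7,11],[4,12]} hit by 9; {[18,19],[19,21]} hit by 19; {[23,24]} hit by 24.
Points: 6, 9, 19, 24 (4 total).

4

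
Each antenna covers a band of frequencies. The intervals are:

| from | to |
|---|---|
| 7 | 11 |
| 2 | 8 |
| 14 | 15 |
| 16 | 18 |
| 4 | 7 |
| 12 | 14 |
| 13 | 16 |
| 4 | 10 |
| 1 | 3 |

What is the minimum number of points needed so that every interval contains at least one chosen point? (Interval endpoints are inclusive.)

4

Sort by right endpoint; whenever an interval is uncovered, place a point at its right end.
By right end: [1,3]  [4,7]  [2,8]  [4,10]  [7,11]  [12,14]  [14,15]  [13,16]  [16,18]
[1,3] uncovered → point at 3; [4,7] uncovered → point at 7; [12,14] uncovered → point at 14; [16,18] uncovered → point at 18.
Points: 3, 7, 14, 18 (4 total).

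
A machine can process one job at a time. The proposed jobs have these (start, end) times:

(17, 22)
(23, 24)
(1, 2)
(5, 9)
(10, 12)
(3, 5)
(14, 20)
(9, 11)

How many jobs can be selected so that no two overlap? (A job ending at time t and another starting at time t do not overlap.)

By end time: (1,2), (3,5), (5,9), (9,11), (10,12), (14,20), (17,22), (23,24).
Pick (1,2); next start ≥ 2 → (3,5); next start ≥ 5 → (5,9); next start ≥ 9 → (9,11); next start ≥ 11 → (14,20); next start ≥ 20 → (23,24).
Selected 6 jobs.

6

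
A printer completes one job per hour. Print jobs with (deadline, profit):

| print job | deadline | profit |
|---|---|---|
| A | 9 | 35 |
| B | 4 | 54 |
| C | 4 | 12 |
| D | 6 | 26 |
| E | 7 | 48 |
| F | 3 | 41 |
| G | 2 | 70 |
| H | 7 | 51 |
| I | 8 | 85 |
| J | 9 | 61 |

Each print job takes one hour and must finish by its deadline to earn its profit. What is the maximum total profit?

Sort by profit descending; place each in the latest free slot ≤ its deadline.
By profit: I(d8,85), G(d2,70), J(d9,61), B(d4,54), H(d7,51), E(d7,48), F(d3,41), A(d9,35), D(d6,26), C(d4,12)
I→slot 8; G→slot 2; J→slot 9; B→slot 4; H→slot 7; E→slot 6; F→slot 3; A→slot 5; D→slot 1; C skipped.
Profit = 26 + 70 + 41 + 54 + 35 + 48 + 51 + 85 + 61 = 471

471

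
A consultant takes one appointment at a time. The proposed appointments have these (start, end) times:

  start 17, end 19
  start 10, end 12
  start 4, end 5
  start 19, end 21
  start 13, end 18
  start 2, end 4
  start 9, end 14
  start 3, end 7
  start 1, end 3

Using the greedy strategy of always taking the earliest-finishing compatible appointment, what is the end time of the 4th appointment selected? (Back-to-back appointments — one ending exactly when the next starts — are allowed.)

18

Sort by end time and greedily take each interval whose start is ≥ the last chosen end.
Sorted by end: (1,3)  (2,4)  (4,5)  (3,7)  (10,12)  (9,14)  (13,18)  (17,19)  (19,21)
take (1,3); skip (2,4); take (4,5); skip (3,7); take (10,12); take (13,18); skip (17,19); take (19,21).
Selected: (1,3) (4,5) (10,12) (13,18) (19,21)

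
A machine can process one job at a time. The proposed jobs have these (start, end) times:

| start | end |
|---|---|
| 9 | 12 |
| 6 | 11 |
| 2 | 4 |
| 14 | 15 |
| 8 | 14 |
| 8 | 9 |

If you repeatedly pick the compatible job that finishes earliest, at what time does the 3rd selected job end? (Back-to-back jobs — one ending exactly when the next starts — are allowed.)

Sorted by end: (2,4)  (8,9)  (6,11)  (9,12)  (8,14)  (14,15)
take (2,4); take (8,9); take (9,12); take (14,15).
Selected: (2,4) (8,9) (9,12) (14,15)

12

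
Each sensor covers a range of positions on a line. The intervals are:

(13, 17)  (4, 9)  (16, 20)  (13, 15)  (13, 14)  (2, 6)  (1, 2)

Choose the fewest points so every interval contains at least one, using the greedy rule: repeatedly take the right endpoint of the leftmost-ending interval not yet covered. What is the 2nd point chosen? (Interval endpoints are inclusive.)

By right end: [1,2]  [2,6]  [4,9]  [13,14]  [13,15]  [13,17]  [16,20]
[1,2] uncovered → point at 2; [4,9] uncovered → point at 9; [13,14] uncovered → point at 14; [16,20] uncovered → point at 20.
Points: 2, 9, 14, 20 (4 total).

9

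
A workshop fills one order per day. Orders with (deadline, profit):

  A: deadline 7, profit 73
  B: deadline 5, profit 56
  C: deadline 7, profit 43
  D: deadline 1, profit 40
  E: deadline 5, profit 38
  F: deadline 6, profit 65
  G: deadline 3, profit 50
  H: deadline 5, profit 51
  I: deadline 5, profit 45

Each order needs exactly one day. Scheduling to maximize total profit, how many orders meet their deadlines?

Take jobs in profit order; each goes to the latest open slot no later than its deadline.
By profit: A(d7,73), F(d6,65), B(d5,56), H(d5,51), G(d3,50), I(d5,45), C(d7,43), D(d1,40), E(d5,38)
A→slot 7; F→slot 6; B→slot 5; H→slot 4; G→slot 3; I→slot 2; C→slot 1; D skipped; E skipped.
7 of 9 scheduled.

7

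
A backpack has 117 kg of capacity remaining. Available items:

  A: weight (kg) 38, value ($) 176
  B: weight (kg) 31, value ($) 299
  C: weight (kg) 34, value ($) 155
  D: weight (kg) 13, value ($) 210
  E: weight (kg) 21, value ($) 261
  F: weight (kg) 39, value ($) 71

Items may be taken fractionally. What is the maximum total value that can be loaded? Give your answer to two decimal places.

1009.82

Order: D (210/13=16.15) > E (261/21=12.43) > B (299/31=9.65) > A (176/38=4.63) > C (155/34=4.56) > F (71/39=1.82)
Fill: take D (13 @ 210) → take E (21 @ 261) → take B (31 @ 299) → take A (38 @ 176) → take 14/34 of C → 63.82; 117/117 used.
Total value = 1009.82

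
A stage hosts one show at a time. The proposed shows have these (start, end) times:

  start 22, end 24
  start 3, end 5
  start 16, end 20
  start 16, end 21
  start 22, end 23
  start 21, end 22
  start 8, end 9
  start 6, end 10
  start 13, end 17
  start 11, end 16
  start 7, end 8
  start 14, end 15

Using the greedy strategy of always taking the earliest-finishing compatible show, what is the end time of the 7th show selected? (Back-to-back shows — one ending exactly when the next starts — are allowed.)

Sorted by end: (3,5)  (7,8)  (8,9)  (6,10)  (14,15)  (11,16)  (13,17)  (16,20)  (16,21)  (21,22)  (22,23)  (22,24)
take (3,5); take (7,8); take (8,9); skip (6,10); take (14,15); take (16,20); skip (16,21); take (21,22); take (22,23).
Selected: (3,5) (7,8) (8,9) (14,15) (16,20) (21,22) (22,23)

23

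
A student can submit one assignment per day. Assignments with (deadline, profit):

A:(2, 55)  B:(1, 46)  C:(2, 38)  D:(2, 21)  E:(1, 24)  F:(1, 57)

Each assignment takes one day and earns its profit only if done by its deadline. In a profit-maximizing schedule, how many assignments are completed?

Take jobs in profit order; each goes to the latest open slot no later than its deadline.
Profit order: F=57 A=55 B=46 C=38 E=24 D=21
Assign: F→slot 1, A→slot 2, B skipped, C skipped, E skipped, D skipped.
Slots: [1:F] [2:A]
2 of 6 scheduled.

2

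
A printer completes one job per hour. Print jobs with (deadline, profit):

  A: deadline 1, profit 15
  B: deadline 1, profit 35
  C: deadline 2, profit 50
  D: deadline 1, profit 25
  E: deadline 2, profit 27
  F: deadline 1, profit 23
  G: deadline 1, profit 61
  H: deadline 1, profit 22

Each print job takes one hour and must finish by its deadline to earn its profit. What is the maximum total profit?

Profit order: G=61 C=50 B=35 E=27 D=25 F=23 H=22 A=15
Assign: G→slot 1, C→slot 2, B skipped, E skipped, D skipped, F skipped, H skipped, A skipped.
Slots: [1:G] [2:C]
Profit = 61 + 50 = 111

111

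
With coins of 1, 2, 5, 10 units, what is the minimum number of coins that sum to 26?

4

Use the largest denomination that fits, subtract, and repeat.
26 = 2×10 + 1×5 + 1×1
Total coins = 2 + 1 + 1 = 4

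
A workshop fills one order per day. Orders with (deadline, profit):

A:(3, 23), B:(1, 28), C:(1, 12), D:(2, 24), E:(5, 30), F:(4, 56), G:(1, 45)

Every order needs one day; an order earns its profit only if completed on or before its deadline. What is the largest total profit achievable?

Take jobs in profit order; each goes to the latest open slot no later than its deadline.
By profit: F(d4,56), G(d1,45), E(d5,30), B(d1,28), D(d2,24), A(d3,23), C(d1,12)
F→slot 4; G→slot 1; E→slot 5; B skipped; D→slot 2; A→slot 3; C skipped.
Profit = 45 + 24 + 23 + 56 + 30 = 178

178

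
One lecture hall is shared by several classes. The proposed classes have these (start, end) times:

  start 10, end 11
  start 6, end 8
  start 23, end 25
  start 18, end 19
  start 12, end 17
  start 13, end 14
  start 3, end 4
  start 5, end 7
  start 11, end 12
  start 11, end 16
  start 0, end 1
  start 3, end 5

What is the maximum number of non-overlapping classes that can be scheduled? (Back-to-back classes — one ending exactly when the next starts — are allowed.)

Greedy by earliest finish: after sorting by end time, pick each interval compatible with the last pick.
Sorted by end: (0,1)  (3,4)  (3,5)  (5,7)  (6,8)  (10,11)  (11,12)  (13,14)  (11,16)  (12,17)  (18,19)  (23,25)
take (0,1); take (3,4); skip (3,5); take (5,7); skip (6,8); take (10,11); take (11,12); take (13,14); skip (11,16); take (18,19); take (23,25).
Selected 8 classes.

8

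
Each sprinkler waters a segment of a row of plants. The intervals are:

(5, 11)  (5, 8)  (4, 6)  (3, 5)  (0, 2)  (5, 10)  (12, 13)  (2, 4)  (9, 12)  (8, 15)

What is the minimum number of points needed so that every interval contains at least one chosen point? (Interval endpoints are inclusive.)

Sort by right endpoint; whenever an interval is uncovered, place a point at its right end.
Sorted: [0,2] [2,4] [3,5] [4,6] [5,8] [5,10] [5,11] [9,12] [12,13] [8,15]
{[0,2],[2,4]} hit by 2; {[3,5],[4,6],[5,8],[5,10],[5,11]} hit by 5; {[9,12],[12,13],[8,15]} hit by 12.
Points: 2, 5, 12 (3 total).

3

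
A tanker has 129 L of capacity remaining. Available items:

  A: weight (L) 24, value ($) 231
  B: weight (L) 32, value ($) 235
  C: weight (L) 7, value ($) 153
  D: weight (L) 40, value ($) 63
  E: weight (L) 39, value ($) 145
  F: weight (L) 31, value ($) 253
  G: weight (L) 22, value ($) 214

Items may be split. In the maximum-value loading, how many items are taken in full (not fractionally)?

5

Ratios (sorted): C 21.86, G 9.73, A 9.62, F 8.16, B 7.34, E 3.72, D 1.57
take C (7 @ 153); take G (22 @ 214); take A (24 @ 231); take F (31 @ 253); take B (32 @ 235); take 13/39 of E → 48.33. Capacity used 129/129.
5 item(s) taken whole; one partial (take 13/39 of E).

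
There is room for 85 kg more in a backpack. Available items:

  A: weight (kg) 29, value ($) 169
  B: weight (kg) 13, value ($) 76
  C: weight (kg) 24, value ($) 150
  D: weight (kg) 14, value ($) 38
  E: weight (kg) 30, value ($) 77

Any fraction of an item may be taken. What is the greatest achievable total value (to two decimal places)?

Sort by value per unit weight and fill in that order.
Ratios (sorted): C 6.25, B 5.85, A 5.83, D 2.71, E 2.57
take C (24 @ 150); take B (13 @ 76); take A (29 @ 169); take D (14 @ 38); take 5/30 of E → 12.83. Capacity used 85/85.
Total value = 445.83

445.83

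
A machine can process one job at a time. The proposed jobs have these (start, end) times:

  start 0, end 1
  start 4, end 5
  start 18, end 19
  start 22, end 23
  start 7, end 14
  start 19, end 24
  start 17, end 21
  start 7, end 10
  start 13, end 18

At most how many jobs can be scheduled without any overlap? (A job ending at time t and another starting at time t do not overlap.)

Order by finish time; keep every interval that doesn't clash with the previous kept one.
Sorted by end: (0,1)  (4,5)  (7,10)  (7,14)  (13,18)  (18,19)  (17,21)  (22,23)  (19,24)
take (0,1); take (4,5); take (7,10); take (13,18); take (18,19); skip (17,21); take (22,23).
Selected 6 jobs.

6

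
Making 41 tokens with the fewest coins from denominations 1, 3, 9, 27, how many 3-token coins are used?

Use the largest denomination that fits, subtract, and repeat.
41 − 1×27→14 − 1×9→5 − 1×3→2 − 2×1→0
Count of 3: 1

1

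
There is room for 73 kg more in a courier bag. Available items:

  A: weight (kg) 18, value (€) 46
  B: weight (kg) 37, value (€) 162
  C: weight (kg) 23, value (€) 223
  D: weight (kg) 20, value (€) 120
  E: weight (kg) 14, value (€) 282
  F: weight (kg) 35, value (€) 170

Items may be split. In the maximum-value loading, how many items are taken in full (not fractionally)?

Ratios (sorted): E 20.14, C 9.70, D 6.00, F 4.86, B 4.38, A 2.56
take E (14 @ 282); take C (23 @ 223); take D (20 @ 120); take 16/35 of F → 77.71. Capacity used 73/73.
3 item(s) taken whole; one partial (take 16/35 of F).

3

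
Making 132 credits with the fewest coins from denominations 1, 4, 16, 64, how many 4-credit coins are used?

1

Greedy: take as many of the largest coin as possible, then repeat with the remainder.
132 − 2×64→4 − 1×4→0
Count of 4: 1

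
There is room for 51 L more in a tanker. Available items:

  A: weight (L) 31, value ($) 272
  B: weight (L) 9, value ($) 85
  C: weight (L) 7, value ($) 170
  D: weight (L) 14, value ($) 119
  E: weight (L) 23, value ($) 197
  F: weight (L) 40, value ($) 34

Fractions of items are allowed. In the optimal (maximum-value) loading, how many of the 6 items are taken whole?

Sort by value per unit weight and fill in that order.
Order: C (170/7=24.29) > B (85/9=9.44) > A (272/31=8.77) > E (197/23=8.57) > D (119/14=8.50) > F (34/40=0.85)
Fill: take C (7 @ 170) → take B (9 @ 85) → take A (31 @ 272) → take 4/23 of E → 34.26; 51/51 used.
3 item(s) taken whole; one partial (take 4/23 of E).

3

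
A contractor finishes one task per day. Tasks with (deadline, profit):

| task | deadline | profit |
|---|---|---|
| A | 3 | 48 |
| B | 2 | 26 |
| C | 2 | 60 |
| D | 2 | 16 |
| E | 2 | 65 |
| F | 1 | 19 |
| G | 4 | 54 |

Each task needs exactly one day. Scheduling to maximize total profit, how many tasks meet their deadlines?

4

Take jobs in profit order; each goes to the latest open slot no later than its deadline.
By profit: E(d2,65), C(d2,60), G(d4,54), A(d3,48), B(d2,26), F(d1,19), D(d2,16)
E→slot 2; C→slot 1; G→slot 4; A→slot 3; B skipped; F skipped; D skipped.
4 of 7 scheduled.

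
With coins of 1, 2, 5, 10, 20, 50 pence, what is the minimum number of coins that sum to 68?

5

Greedy: take as many of the largest coin as possible, then repeat with the remainder.
68 = 1×50 + 1×10 + 1×5 + 1×2 + 1×1
Total coins = 1 + 1 + 1 + 1 + 1 = 5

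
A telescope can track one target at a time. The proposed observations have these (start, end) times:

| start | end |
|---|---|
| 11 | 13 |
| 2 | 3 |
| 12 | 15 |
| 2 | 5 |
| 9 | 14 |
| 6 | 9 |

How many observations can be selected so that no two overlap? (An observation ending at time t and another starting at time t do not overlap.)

Sort by end time and greedily take each interval whose start is ≥ the last chosen end.
By end time: (2,3), (2,5), (6,9), (11,13), (9,14), (12,15).
Pick (2,3); next start ≥ 3 → (6,9); next start ≥ 9 → (11,13).
Selected 3 observations.

3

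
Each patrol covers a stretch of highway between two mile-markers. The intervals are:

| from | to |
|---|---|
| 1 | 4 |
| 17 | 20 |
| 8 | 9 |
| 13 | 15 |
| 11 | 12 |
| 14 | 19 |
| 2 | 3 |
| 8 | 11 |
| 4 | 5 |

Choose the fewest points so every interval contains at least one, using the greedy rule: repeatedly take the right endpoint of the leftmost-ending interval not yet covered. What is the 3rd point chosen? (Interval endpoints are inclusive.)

Sort by right endpoint; whenever an interval is uncovered, place a point at its right end.
Sorted: [2,3] [1,4] [4,5] [8,9] [8,11] [11,12] [13,15] [14,19] [17,20]
{[2,3],[1,4]} hit by 3; {[4,5]} hit by 5; {[8,9],[8,11]} hit by 9; {[11,12]} hit by 12; {[13,15],[14,19]} hit by 15; {[17,20]} hit by 20.
Points: 3, 5, 9, 12, 15, 20 (6 total).

9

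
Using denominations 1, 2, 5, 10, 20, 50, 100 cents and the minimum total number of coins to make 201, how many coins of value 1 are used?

201 − 2×100→1 − 1×1→0
Count of 1: 1

1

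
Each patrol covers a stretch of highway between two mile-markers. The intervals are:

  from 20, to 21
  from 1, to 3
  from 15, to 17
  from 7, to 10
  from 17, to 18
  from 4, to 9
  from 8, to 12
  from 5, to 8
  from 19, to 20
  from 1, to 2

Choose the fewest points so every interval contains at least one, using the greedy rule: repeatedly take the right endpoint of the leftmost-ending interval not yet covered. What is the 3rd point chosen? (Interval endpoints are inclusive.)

Sorted: [1,2] [1,3] [5,8] [4,9] [7,10] [8,12] [15,17] [17,18] [19,20] [20,21]
{[1,2],[1,3]} hit by 2; {[5,8],[4,9],[7,10],[8,12]} hit by 8; {[15,17],[17,18]} hit by 17; {[19,20],[20,21]} hit by 20.
Points: 2, 8, 17, 20 (4 total).

17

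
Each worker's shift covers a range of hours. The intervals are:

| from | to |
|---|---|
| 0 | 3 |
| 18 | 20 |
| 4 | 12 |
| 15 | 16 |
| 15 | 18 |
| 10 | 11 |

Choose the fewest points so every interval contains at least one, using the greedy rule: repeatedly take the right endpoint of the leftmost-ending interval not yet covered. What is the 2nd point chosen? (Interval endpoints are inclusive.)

Process intervals by earliest right end; each time one isn't hit yet, stab at its right endpoint.
Sorted: [0,3] [10,11] [4,12] [15,16] [15,18] [18,20]
{[0,3]} hit by 3; {[10,11],[4,12]} hit by 11; {[15,16],[15,18]} hit by 16; {[18,20]} hit by 20.
Points: 3, 11, 16, 20 (4 total).

11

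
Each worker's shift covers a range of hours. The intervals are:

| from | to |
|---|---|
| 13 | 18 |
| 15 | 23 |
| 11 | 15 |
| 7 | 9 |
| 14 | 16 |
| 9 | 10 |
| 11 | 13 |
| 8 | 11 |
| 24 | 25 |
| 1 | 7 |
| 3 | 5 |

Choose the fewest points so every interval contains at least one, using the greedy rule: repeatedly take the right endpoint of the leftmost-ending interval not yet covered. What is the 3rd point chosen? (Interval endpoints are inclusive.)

13

Process intervals by earliest right end; each time one isn't hit yet, stab at its right endpoint.
By right end: [3,5]  [1,7]  [7,9]  [9,10]  [8,11]  [11,13]  [11,15]  [14,16]  [13,18]  [15,23]  [24,25]
[3,5] uncovered → point at 5; [7,9] uncovered → point at 9; [11,13] uncovered → point at 13; [14,16] uncovered → point at 16; [24,25] uncovered → point at 25.
Points: 5, 9, 13, 16, 25 (5 total).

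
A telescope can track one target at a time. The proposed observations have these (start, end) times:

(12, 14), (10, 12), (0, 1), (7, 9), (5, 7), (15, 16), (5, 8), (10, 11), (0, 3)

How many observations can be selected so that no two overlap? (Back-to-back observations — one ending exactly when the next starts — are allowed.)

By end time: (0,1), (0,3), (5,7), (5,8), (7,9), (10,11), (10,12), (12,14), (15,16).
Pick (0,1); next start ≥ 1 → (5,7); next start ≥ 7 → (7,9); next start ≥ 9 → (10,11); next start ≥ 11 → (12,14); next start ≥ 14 → (15,16).
Selected 6 observations.

6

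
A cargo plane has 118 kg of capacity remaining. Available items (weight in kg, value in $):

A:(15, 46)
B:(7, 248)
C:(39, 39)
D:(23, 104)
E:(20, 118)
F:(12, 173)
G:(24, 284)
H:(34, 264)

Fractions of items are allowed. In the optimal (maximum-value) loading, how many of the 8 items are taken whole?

5

Ratios (sorted): B 35.43, F 14.42, G 11.83, H 7.76, E 5.90, D 4.52, A 3.07, C 1.00
take B (7 @ 248); take F (12 @ 173); take G (24 @ 284); take H (34 @ 264); take E (20 @ 118); take 21/23 of D → 94.96. Capacity used 118/118.
5 item(s) taken whole; one partial (take 21/23 of D).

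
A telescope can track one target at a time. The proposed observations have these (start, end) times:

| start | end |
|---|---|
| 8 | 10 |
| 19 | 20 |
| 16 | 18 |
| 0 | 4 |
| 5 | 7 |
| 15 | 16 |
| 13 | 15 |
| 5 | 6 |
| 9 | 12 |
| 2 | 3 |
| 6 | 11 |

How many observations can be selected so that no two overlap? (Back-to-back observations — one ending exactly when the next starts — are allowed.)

By end time: (2,3), (0,4), (5,6), (5,7), (8,10), (6,11), (9,12), (13,15), (15,16), (16,18), (19,20).
Pick (2,3); next start ≥ 3 → (5,6); next start ≥ 6 → (8,10); next start ≥ 10 → (13,15); next start ≥ 15 → (15,16); next start ≥ 16 → (16,18); next start ≥ 18 → (19,20).
Selected 7 observations.

7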